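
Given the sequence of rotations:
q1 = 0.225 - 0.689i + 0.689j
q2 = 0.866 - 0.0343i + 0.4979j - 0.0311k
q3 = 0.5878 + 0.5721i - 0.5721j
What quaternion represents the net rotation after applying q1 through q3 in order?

q2 · q1 = -0.1718 - 0.583i + 0.7301j + 0.3124k
q3 · q2 · q1 = 0.6502 - 0.6197i + 0.3487j + 0.2678k
0.6502 - 0.6197i + 0.3487j + 0.2678k


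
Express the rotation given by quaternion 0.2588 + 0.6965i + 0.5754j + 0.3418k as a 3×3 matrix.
[[0.1042, 0.6246, 0.774], [0.9784, -0.2039, 0.0328], [0.1783, 0.7539, -0.6324]]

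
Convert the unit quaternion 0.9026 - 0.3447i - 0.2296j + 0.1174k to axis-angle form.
axis = (-0.8007, -0.5334, 0.2727), θ = 51°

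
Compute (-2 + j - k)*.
-2 - j + k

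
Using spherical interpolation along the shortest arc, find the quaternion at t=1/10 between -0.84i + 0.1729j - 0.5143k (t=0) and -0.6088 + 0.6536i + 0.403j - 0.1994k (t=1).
0.0777 - 0.8771i + 0.112j - 0.4605k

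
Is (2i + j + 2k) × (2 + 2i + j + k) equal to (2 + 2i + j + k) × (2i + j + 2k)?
No: pq = -7 + 3i + 4j + 4k ≠ -7 + 5i + 4k = qp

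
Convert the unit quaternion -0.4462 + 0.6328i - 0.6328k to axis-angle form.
axis = (√2/2, 0, -√2/2), θ = 233°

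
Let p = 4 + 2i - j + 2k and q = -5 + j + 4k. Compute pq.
-27 - 16i + j + 8k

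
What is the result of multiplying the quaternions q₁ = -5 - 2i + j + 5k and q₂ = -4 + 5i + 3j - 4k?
47 - 36i - 2j - 11k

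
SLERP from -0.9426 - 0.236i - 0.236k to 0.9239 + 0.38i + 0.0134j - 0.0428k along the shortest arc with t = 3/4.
-0.9374 - 0.347i - 0.0101j - 0.0276k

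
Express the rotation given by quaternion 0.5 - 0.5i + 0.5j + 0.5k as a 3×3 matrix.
[[0, -1, 0], [0, 0, 1], [-1, 0, 0]]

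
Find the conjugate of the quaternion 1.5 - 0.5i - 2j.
1.5 + 0.5i + 2j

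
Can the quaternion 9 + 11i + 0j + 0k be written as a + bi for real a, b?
Yes. The quaternion 9 + 11i has j- and k-coefficients y = z = 0, so it lies in the complex subalgebra spanned by 1 and i.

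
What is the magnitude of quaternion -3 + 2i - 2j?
√17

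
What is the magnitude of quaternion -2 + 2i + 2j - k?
√13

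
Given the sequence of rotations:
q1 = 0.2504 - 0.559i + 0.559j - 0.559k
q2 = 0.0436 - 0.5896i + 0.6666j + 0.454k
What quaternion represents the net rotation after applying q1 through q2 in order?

q2 · q1 = -0.4375 - 0.7984i - 0.3921j + 0.1324k
-0.4375 - 0.7984i - 0.3921j + 0.1324k


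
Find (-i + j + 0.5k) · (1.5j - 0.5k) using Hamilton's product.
-1.25 - 1.25i - 0.5j - 1.5k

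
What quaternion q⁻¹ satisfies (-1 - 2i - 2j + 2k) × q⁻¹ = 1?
-0.0769 + 0.1538i + 0.1538j - 0.1538k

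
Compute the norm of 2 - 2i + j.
3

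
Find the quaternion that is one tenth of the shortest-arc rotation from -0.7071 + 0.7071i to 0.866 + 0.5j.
-0.754 + 0.6543i - 0.0576j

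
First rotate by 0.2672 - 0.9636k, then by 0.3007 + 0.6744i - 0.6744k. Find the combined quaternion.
-0.5695 + 0.1802i + 0.6499j - 0.47k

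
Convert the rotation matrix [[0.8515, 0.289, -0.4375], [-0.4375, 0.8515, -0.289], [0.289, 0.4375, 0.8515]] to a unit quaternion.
0.9427 + 0.1927i - 0.1927j - 0.1927k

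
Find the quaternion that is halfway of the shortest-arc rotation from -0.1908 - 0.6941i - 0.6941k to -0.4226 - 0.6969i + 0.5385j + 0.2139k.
-0.3645 - 0.8266i + 0.32j - 0.2854k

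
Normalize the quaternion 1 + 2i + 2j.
0.3333 + 0.6667i + 0.6667j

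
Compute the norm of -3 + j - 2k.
√14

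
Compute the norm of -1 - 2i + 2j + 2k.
√13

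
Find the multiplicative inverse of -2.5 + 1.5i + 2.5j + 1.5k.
-0.1471 - 0.0882i - 0.1471j - 0.0882k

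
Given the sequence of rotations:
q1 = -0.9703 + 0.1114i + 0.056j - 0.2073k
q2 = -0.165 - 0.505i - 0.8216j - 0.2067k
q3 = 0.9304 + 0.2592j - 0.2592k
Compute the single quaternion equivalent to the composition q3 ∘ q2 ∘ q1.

q2 · q1 = 0.2195 + 0.6535i + 0.6602j + 0.298k
q3 · q2 · q1 = 0.1103 + 0.8564i + 0.5018j + 0.051k
0.1103 + 0.8564i + 0.5018j + 0.051k


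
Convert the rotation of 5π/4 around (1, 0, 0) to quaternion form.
-0.3827 + 0.9239i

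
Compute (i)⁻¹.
-i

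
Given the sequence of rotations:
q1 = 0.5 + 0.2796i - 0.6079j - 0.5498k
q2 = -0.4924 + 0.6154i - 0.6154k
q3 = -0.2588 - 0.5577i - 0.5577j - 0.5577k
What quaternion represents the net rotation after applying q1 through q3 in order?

q2 · q1 = -0.7566 - 0.2041i + 0.4656j - 0.4111k
q3 · q2 · q1 = 0.1124 + 0.9637i + 0.186j + 0.1549k
0.1124 + 0.9637i + 0.186j + 0.1549k


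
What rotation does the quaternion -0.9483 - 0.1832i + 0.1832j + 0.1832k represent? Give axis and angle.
axis = (-√3/3, √3/3, √3/3), θ = 323°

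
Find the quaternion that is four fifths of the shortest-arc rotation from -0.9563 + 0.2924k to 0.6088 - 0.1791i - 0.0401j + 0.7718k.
-0.7802 + 0.1576i + 0.0353j - 0.6043k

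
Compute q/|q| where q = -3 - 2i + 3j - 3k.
-0.5388 - 0.3592i + 0.5388j - 0.5388k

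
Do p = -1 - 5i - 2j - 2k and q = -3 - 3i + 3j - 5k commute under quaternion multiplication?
No: pq = -16 + 34i - 16j - 10k ≠ -16 + 2i + 22j + 32k = qp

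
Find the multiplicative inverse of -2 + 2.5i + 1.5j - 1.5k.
-0.1356 - 0.1695i - 0.1017j + 0.1017k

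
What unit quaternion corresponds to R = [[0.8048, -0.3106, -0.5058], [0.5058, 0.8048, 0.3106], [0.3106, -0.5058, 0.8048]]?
0.9239 - 0.2209i - 0.2209j + 0.2209k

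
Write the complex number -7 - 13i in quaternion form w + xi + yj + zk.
-7 - 13i + 0j + 0k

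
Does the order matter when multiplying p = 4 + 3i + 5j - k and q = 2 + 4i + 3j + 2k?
Yes: pq = -17 + 35i + 12j - 5k ≠ -17 + 9i + 32j + 17k = qp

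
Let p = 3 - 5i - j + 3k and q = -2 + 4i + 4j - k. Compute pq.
21 + 11i + 21j - 25k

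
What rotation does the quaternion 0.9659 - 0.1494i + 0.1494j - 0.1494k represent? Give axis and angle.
axis = (-√3/3, √3/3, -√3/3), θ = π/6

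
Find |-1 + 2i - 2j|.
3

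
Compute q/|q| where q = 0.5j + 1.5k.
0.3162j + 0.9487k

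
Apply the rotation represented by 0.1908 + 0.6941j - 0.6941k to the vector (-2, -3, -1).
(0.795, 1.384, 3.384)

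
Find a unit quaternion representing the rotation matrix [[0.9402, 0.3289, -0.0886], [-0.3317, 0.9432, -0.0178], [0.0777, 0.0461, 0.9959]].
0.9848 + 0.0162i - 0.0422j - 0.1677k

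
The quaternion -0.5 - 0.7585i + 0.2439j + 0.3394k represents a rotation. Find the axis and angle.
axis = (-0.8758, 0.2816, 0.3919), θ = 4π/3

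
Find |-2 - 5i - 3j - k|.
√39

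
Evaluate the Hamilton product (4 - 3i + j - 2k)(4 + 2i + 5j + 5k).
27 + 11i + 35j - 5k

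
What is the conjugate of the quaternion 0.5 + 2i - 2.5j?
0.5 - 2i + 2.5j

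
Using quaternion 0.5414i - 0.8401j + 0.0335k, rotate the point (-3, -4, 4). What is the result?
(5.025, 0.858, -3.875)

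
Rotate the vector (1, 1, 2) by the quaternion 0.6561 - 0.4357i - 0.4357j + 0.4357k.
(-1.854, 1.576, -0.278)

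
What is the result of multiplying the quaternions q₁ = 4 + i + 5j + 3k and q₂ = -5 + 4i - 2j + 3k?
-23 + 32i - 24j - 25k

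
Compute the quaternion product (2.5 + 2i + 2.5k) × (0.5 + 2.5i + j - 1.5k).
4.75i + 11.75j - 0.5k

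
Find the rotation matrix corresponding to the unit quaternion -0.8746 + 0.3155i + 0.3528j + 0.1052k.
[[0.7289, 0.4066, -0.5507], [0.0386, 0.7788, 0.6261], [0.6835, -0.4776, 0.552]]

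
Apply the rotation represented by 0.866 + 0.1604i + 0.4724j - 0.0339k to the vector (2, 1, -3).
(-1.109, 2.061, -2.919)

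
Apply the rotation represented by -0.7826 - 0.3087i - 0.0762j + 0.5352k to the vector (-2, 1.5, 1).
(0.285, 1.371, 2.3)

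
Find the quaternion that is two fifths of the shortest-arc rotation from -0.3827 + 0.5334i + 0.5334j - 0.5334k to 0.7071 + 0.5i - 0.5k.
0.0856 + 0.6483i + 0.3899j - 0.6483k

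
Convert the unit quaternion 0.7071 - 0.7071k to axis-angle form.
axis = (0, 0, -1), θ = π/2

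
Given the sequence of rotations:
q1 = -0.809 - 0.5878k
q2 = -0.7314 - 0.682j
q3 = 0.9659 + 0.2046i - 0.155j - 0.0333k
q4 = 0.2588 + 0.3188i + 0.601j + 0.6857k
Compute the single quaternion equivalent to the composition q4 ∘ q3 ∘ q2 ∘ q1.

q2 · q1 = 0.5917 + 0.4009i + 0.5517j + 0.4299k
q3 · q2 · q1 = 0.5893 + 0.46i + 0.3399j + 0.5706k
q4 · q3 · q2 · q1 = -0.5897 + 0.4168i + 0.5757j + 0.3837k
-0.5897 + 0.4168i + 0.5757j + 0.3837k


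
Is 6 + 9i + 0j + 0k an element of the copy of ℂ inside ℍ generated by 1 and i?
Yes. The quaternion 6 + 9i has j- and k-coefficients y = z = 0, so it lies in the complex subalgebra spanned by 1 and i.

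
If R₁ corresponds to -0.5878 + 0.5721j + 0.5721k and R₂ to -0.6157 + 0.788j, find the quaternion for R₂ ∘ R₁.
-0.0889 + 0.4508i - 0.8154j - 0.3522k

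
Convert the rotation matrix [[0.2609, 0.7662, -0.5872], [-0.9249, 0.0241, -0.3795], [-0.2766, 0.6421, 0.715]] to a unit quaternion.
0.7071 + 0.3612i - 0.1098j - 0.5979k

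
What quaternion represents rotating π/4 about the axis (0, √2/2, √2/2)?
0.9239 + 0.2706j + 0.2706k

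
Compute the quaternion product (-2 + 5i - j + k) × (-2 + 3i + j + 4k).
-14 - 21i - 17j - 2k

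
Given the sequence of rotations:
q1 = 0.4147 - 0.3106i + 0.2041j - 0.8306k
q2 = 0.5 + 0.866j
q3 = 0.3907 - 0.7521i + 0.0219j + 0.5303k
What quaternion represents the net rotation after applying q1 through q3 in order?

q2 · q1 = 0.0306 - 0.8746i + 0.4612j - 0.1463k
q3 · q2 · q1 = -0.5783 - 0.6125i - 0.393j - 0.3686k
-0.5783 - 0.6125i - 0.393j - 0.3686k


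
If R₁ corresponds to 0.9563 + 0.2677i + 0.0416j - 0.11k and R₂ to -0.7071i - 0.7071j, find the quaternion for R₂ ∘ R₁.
0.2187 - 0.5984i - 0.754j + 0.1599k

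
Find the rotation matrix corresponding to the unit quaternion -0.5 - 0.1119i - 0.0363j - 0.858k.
[[-0.475, -0.8499, 0.2283], [0.8661, -0.4974, -0.0496], [0.1557, 0.1742, 0.9723]]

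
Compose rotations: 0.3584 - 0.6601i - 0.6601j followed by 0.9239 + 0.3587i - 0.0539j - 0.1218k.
0.5323 - 0.5617i - 0.5488j - 0.316k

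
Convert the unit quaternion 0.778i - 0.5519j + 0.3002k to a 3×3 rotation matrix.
[[0.2106, -0.8588, 0.4671], [-0.8588, -0.3908, -0.3314], [0.4671, -0.3314, -0.8198]]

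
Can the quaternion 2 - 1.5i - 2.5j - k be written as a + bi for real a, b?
No. The quaternion 2 - 1.5i - 2.5j - k has j-coefficient y = -2.5 and k-coefficient z = -1, not both zero, so it does not lie in the complex subalgebra spanned by 1 and i.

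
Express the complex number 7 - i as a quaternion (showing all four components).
7 - i + 0j + 0k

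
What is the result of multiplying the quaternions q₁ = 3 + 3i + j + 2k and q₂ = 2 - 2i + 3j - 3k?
15 - 9i + 16j + 6k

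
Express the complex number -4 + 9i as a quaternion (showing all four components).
-4 + 9i + 0j + 0k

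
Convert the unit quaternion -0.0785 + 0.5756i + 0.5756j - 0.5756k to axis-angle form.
axis = (√3/3, √3/3, -√3/3), θ = 189°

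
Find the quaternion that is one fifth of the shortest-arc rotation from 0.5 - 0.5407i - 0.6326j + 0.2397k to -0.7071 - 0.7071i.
0.2573 - 0.7252i - 0.5972j + 0.2263k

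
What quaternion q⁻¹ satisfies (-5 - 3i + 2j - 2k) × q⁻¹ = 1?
-0.119 + 0.0714i - 0.0476j + 0.0476k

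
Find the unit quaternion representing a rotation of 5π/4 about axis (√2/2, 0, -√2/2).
-0.3827 + 0.6533i - 0.6533k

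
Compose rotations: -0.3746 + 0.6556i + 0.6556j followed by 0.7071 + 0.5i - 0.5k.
-0.5927 + 0.6041i + 0.1358j + 0.5151k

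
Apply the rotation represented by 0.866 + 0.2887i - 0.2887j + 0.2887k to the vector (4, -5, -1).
(6.333, -1.333, 0.334)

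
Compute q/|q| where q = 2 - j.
0.8944 - 0.4472j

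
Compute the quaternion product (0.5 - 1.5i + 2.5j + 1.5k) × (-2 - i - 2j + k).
1 + 8i - 6j + 3k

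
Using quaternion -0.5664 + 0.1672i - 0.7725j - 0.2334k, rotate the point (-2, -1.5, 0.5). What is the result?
(1.788, -0.99, 1.525)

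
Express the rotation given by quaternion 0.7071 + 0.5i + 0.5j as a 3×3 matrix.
[[0.5, 0.5, 0.7071], [0.5, 0.5, -0.7071], [-0.7071, 0.7071, 0]]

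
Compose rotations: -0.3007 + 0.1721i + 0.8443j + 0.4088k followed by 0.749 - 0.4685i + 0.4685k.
-0.3361 - 0.1258i + 0.9045j - 0.2302k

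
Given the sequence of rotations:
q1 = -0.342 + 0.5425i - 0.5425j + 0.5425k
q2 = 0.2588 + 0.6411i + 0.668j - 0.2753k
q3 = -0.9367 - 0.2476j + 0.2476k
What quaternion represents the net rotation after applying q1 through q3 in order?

q2 · q1 = 0.0754 + 0.1342i - 0.866j - 0.4756k
q3 · q2 · q1 = -0.1673 + 0.2065i + 0.8257j + 0.4974k
-0.1673 + 0.2065i + 0.8257j + 0.4974k


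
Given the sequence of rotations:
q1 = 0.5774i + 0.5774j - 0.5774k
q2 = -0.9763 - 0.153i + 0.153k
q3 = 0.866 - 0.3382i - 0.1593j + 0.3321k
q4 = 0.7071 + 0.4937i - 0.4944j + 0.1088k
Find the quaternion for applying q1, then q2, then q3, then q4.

q2 · q1 = 0.1767 - 0.6521i - 0.5637j + 0.4754k
q3 · q2 · q1 = -0.3152 - 0.513i - 0.5721j + 0.5571k
q4 · q3 · q2 · q1 = -0.3131 - 0.7315i - 0.5796j - 0.1764k
-0.3131 - 0.7315i - 0.5796j - 0.1764k


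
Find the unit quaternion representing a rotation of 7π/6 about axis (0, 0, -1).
-0.2588 - 0.9659k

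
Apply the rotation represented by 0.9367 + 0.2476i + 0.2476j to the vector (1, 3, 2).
(2.173, 1.827, 2.437)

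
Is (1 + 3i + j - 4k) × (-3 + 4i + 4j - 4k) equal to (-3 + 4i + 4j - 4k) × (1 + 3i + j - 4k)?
No: pq = -35 + 7i - 3j + 16k ≠ -35 - 17i + 5j = qp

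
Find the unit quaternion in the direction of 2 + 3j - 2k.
0.4851 + 0.7276j - 0.4851k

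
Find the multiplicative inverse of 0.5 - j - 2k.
0.0952 + 0.1905j + 0.381k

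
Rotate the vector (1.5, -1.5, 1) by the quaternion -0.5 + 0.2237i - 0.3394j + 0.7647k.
(-0.838, -1.266, 1.788)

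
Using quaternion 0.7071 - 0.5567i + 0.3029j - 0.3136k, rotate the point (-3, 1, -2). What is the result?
(-3.308, 1.331, -1.133)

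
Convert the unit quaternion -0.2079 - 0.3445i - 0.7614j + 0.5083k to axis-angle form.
axis = (-0.3522, -0.7784, 0.5197), θ = 204°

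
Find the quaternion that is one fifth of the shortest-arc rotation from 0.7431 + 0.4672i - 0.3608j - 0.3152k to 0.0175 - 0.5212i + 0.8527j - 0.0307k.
0.6305 + 0.5227i - 0.5105j - 0.2619k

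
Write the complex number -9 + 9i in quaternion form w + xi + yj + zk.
-9 + 9i + 0j + 0k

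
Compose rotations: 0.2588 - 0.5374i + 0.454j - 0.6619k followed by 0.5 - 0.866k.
-0.4438 + 0.1245i + 0.6924j - 0.5551k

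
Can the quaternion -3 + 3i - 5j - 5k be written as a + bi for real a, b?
No. The quaternion -3 + 3i - 5j - 5k has j-coefficient y = -5 and k-coefficient z = -5, not both zero, so it does not lie in the complex subalgebra spanned by 1 and i.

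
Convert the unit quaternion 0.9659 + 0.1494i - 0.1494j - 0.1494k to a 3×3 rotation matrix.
[[0.9107, 0.244, -0.3333], [-0.3333, 0.9107, -0.244], [0.244, 0.3333, 0.9107]]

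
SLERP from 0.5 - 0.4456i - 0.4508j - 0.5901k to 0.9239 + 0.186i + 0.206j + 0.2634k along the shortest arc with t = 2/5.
0.8909 - 0.2396i - 0.2326j - 0.3079k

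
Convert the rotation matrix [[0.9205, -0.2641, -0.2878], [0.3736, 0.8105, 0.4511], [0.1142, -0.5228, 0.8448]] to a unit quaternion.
0.9455 - 0.2575i - 0.1063j + 0.1686k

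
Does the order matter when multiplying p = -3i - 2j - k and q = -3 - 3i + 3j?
Yes: pq = -3 + 12i + 9j - 12k ≠ -3 + 6i + 3j + 18k = qp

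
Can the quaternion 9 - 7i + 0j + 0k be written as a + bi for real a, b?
Yes. The quaternion 9 - 7i has j- and k-coefficients y = z = 0, so it lies in the complex subalgebra spanned by 1 and i.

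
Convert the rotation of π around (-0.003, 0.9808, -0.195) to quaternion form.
-0.003i + 0.9808j - 0.195k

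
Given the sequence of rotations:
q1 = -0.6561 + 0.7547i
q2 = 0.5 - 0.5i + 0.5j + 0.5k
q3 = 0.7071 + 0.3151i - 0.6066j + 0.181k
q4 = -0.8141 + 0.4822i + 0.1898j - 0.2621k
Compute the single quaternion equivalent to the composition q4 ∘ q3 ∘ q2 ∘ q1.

q2 · q1 = 0.0493 + 0.7054i + 0.0493j - 0.7054k
q3 · q2 · q1 = -0.0298 + 0.9333i + 0.3549j - 0.0464k
q4 · q3 · q2 · q1 = -0.5053 - 0.69i - 0.5168j + 0.0396k
-0.5053 - 0.69i - 0.5168j + 0.0396k


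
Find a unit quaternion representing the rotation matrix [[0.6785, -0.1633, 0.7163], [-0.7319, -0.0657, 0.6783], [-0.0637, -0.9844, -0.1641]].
0.6018 - 0.6907i + 0.324j - 0.2362k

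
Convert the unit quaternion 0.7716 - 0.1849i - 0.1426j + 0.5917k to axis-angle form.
axis = (-0.2907, -0.2242, 0.9302), θ = 79°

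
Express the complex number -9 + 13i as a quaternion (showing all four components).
-9 + 13i + 0j + 0k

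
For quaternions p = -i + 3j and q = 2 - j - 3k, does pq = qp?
No: pq = 3 - 11i + 3j + k ≠ 3 + 7i + 9j - k = qp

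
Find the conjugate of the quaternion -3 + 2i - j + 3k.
-3 - 2i + j - 3k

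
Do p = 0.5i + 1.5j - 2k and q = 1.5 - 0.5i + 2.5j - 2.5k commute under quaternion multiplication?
No: pq = -8.5 + 2i + 4.5j - k ≠ -8.5 - 0.5i - 5k = qp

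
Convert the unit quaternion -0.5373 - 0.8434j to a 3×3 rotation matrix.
[[-0.4226, 0, 0.9063], [0, 1, 0], [-0.9063, 0, -0.4226]]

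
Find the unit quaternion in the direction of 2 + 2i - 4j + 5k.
0.2857 + 0.2857i - 0.5714j + 0.7143k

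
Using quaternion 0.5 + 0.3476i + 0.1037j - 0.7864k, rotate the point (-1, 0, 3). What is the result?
(-1.071, -0.818, 2.861)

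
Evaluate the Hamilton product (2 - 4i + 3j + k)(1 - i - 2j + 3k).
1 + 5i + 10j + 18k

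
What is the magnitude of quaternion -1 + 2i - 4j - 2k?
5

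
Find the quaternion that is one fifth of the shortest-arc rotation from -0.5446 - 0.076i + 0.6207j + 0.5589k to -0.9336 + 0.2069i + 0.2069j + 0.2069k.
-0.6551 - 0.0176i + 0.5591j + 0.5079k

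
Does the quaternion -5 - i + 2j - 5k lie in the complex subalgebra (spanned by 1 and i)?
No. The quaternion -5 - i + 2j - 5k has j-coefficient y = 2 and k-coefficient z = -5, not both zero, so it does not lie in the complex subalgebra spanned by 1 and i.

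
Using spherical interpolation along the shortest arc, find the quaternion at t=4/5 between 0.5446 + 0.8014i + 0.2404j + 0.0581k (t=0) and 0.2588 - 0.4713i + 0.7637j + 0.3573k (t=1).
-0.0791 + 0.6874i - 0.6475j - 0.3194k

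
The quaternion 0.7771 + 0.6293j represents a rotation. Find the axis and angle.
axis = (0, 1, 0), θ = 78°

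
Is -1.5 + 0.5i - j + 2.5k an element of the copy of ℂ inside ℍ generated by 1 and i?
No. The quaternion -1.5 + 0.5i - j + 2.5k has j-coefficient y = -1 and k-coefficient z = 2.5, not both zero, so it does not lie in the complex subalgebra spanned by 1 and i.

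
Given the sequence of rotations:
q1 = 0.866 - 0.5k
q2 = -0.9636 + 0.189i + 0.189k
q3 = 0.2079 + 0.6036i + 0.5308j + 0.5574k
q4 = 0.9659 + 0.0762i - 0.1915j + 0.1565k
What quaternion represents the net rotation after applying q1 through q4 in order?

q2 · q1 = -0.74 + 0.1637i + 0.0945j + 0.6455k
q3 · q2 · q1 = -0.6626 - 0.1227i - 0.6715j - 0.3081k
q4 · q3 · q2 · q1 = -0.711 - 0.0049i - 0.5174j - 0.476k
-0.711 - 0.0049i - 0.5174j - 0.476k


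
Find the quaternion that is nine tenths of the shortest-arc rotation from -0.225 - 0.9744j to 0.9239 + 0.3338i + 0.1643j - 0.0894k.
-0.9026 - 0.3157i - 0.2802j + 0.0845k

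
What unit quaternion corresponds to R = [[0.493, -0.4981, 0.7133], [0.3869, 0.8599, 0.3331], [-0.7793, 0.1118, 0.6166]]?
0.8616 - 0.0642i + 0.4331j + 0.2568k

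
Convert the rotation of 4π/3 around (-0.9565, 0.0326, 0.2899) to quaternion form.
-0.5 - 0.8284i + 0.0282j + 0.2511k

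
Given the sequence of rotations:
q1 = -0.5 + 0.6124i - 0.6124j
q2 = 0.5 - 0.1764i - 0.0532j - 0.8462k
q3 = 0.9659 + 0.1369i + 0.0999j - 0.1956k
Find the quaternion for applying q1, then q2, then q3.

q2 · q1 = -0.1746 - 0.1238i - 0.7978j + 0.5637k
q3 · q2 · q1 = 0.0383 - 0.2432i - 0.841j + 0.4818k
0.0383 - 0.2432i - 0.841j + 0.4818k


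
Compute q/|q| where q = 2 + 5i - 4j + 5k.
0.239 + 0.5976i - 0.4781j + 0.5976k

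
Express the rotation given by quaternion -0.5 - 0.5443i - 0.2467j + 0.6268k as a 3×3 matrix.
[[0.0925, 0.8954, -0.4356], [-0.3582, -0.3783, -0.8536], [-0.929, 0.235, 0.2858]]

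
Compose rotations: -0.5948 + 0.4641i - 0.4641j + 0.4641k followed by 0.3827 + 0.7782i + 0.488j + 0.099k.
-0.4083 - 0.0128i - 0.7831j - 0.4689k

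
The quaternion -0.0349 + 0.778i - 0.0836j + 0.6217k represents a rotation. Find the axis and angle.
axis = (0.7785, -0.0837, 0.6221), θ = 184°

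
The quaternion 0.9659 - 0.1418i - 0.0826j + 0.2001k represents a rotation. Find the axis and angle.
axis = (-0.5479, -0.3192, 0.7732), θ = π/6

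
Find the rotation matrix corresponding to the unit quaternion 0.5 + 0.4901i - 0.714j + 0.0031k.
[[-0.0196, -0.703, -0.711], [-0.6968, 0.5196, -0.4945], [0.717, 0.4857, -0.5]]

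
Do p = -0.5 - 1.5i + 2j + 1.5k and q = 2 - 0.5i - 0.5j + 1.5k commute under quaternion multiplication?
No: pq = -3 + i + 5.75j + 4k ≠ -3 - 6.5i + 2.75j + 0.5k = qp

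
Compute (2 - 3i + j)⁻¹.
0.1429 + 0.2143i - 0.0714j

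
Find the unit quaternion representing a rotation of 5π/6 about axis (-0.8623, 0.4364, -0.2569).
0.2588 - 0.8329i + 0.4215j - 0.2481k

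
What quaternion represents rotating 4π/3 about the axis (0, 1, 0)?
-0.5 + 0.866j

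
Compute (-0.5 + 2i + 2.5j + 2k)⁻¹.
-0.0345 - 0.1379i - 0.1724j - 0.1379k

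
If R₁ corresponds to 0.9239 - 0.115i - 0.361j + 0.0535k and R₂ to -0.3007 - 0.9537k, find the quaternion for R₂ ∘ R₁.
-0.2268 - 0.3097i + 0.2182j - 0.8972k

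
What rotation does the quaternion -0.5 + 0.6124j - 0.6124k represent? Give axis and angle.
axis = (0, √2/2, -√2/2), θ = 4π/3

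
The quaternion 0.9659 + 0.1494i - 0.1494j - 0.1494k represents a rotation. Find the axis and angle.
axis = (√3/3, -√3/3, -√3/3), θ = π/6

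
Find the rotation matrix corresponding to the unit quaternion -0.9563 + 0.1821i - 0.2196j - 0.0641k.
[[0.8953, -0.2026, 0.3967], [0.0426, 0.9255, 0.3764], [-0.4434, -0.3201, 0.8372]]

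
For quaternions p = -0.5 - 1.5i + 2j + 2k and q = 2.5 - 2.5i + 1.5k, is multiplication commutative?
No: pq = -8 + 0.5i + 2.25j + 9.25k ≠ -8 - 5.5i + 7.75j - 0.75k = qp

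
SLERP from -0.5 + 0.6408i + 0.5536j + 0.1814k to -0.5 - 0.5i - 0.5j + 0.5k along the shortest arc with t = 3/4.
0.2641 + 0.6441i + 0.6151j - 0.3702k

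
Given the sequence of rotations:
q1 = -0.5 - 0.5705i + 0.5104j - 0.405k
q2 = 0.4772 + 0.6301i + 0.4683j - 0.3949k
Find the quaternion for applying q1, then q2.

q2 · q1 = -0.2781 - 0.5754i + 0.4899j + 0.593k
-0.2781 - 0.5754i + 0.4899j + 0.593k


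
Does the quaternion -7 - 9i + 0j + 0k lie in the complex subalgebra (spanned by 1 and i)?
Yes. The quaternion -7 - 9i has j- and k-coefficients y = z = 0, so it lies in the complex subalgebra spanned by 1 and i.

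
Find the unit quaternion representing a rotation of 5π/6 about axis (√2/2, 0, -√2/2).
0.2588 + 0.683i - 0.683k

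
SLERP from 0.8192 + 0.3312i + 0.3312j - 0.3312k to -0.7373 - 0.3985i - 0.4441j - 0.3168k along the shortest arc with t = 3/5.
0.8151 + 0.3929i + 0.4217j + 0.0584k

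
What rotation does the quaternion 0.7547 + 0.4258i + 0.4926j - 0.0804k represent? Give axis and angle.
axis = (0.649, 0.7508, -0.1225), θ = 82°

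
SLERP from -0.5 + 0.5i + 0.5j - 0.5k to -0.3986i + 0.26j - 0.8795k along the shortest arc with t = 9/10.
-0.064 - 0.3129i + 0.3098j - 0.8956k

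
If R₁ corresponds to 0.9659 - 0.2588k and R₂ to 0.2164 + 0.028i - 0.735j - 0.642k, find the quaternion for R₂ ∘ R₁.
0.0429 + 0.2173i - 0.7027j - 0.6761k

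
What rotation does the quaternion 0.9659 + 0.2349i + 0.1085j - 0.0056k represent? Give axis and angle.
axis = (0.9076, 0.4192, -0.0216), θ = π/6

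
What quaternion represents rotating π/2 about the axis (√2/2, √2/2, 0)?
0.7071 + 0.5i + 0.5j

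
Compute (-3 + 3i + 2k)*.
-3 - 3i - 2k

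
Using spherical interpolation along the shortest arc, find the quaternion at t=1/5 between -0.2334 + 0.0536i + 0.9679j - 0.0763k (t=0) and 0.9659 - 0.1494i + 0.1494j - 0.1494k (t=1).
-0.5028 + 0.0941i + 0.8588j - 0.0271k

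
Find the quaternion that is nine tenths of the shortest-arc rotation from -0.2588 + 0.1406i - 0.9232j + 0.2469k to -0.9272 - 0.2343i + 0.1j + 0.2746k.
-0.9309 - 0.2063i - 0.0334j + 0.2996k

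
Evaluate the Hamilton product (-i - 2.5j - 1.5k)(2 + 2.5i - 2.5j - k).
-5.25 - 3.25i - 9.75j + 5.75k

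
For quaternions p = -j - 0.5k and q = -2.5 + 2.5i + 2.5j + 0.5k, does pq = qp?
No: pq = 2.75 + 0.75i + 1.25j + 3.75k ≠ 2.75 - 0.75i + 3.75j - 1.25k = qp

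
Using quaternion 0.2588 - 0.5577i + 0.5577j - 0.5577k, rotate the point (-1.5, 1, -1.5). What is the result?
(-1.333, 1.622, -1.045)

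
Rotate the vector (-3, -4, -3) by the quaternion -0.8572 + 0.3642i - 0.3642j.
(-3.016, -4.016, 2.962)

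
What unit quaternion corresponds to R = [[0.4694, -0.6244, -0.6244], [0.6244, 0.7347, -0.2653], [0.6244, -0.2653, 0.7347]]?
0.8571 - 0.3642j + 0.3642k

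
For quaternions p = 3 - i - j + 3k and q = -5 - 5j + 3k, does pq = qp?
No: pq = -29 + 17i - 7j - k ≠ -29 - 7i - 13j - 11k = qp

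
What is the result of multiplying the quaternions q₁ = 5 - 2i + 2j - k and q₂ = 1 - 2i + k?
2 - 10i + 6j + 8k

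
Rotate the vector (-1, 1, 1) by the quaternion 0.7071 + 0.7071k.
(-1, -1, 1)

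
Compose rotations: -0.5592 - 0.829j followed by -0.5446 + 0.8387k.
0.3045 + 0.6953i + 0.4515j - 0.469k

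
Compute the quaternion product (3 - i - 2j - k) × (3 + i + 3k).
13 - 6i - 4j + 8k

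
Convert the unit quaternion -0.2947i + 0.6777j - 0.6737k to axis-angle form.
axis = (-0.2947, 0.6777, -0.6737), θ = π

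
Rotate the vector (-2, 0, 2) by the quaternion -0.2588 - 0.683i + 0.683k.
(-2, 0, 2)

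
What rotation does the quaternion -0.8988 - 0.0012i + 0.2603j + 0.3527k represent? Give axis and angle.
axis = (-0.0027, 0.5938, 0.8046), θ = 308°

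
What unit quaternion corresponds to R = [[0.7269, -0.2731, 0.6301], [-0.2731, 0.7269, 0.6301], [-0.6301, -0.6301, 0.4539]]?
0.8526 - 0.3695i + 0.3695j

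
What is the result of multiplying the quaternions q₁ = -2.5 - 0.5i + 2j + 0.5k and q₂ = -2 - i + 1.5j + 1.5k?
0.75 + 5.75i - 7.5j - 3.5k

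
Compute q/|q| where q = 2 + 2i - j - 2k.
0.5547 + 0.5547i - 0.2774j - 0.5547k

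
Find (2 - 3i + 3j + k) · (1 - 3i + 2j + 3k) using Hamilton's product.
-16 - 2i + 13j + 10k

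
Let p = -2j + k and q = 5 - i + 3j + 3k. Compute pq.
3 - 9i - 11j + 3k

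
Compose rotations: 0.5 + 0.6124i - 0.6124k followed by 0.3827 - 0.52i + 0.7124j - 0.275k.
0.3414 - 0.4619i - 0.1307j - 0.8081k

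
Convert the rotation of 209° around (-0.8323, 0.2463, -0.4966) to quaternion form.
-0.2504 - 0.8058i + 0.2385j - 0.4808k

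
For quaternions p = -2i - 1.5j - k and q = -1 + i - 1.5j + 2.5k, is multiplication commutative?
No: pq = 2.25 - 3.25i + 5.5j + 5.5k ≠ 2.25 + 7.25i - 2.5j - 3.5k = qp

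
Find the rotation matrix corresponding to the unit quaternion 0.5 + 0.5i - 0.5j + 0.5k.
[[0, -1, 0], [0, 0, -1], [1, 0, 0]]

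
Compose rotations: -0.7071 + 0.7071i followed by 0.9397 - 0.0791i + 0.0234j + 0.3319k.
-0.6085 + 0.7204i + 0.2181j - 0.2512k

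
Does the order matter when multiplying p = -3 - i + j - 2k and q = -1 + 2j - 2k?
Yes: pq = -3 + 3i - 9j + 6k ≠ -3 - i - 5j + 10k = qp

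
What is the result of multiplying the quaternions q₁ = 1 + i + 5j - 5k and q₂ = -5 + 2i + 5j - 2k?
-42 + 12i - 28j + 18k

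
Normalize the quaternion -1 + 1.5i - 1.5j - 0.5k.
-0.417 + 0.6255i - 0.6255j - 0.2085k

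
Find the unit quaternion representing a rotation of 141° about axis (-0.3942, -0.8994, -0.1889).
0.3338 - 0.3716i - 0.8478j - 0.1781k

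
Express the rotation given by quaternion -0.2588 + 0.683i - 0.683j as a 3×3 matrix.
[[0.067, -0.933, 0.3535], [-0.933, 0.067, 0.3535], [-0.3535, -0.3535, -0.866]]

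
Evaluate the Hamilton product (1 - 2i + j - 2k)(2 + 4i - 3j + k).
15 - 5i - 7j - k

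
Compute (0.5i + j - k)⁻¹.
-0.2222i - 0.4444j + 0.4444k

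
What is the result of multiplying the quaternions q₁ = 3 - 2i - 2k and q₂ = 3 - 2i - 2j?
5 - 16i - 2j - 2k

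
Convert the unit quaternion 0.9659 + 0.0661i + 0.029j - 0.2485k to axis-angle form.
axis = (0.2554, 0.1121, -0.9603), θ = π/6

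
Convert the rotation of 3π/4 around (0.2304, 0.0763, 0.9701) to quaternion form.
0.3827 + 0.2129i + 0.0705j + 0.8963k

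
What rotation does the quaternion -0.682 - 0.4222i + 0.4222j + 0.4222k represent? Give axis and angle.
axis = (-√3/3, √3/3, √3/3), θ = 266°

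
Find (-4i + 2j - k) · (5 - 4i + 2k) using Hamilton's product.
-14 - 16i + 22j + 3k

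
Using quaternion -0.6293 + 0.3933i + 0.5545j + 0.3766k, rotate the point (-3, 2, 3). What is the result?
(0.311, 3.665, -2.91)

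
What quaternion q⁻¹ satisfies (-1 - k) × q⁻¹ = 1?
-0.5 + 0.5k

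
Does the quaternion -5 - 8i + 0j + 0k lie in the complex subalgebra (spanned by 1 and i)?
Yes. The quaternion -5 - 8i has j- and k-coefficients y = z = 0, so it lies in the complex subalgebra spanned by 1 and i.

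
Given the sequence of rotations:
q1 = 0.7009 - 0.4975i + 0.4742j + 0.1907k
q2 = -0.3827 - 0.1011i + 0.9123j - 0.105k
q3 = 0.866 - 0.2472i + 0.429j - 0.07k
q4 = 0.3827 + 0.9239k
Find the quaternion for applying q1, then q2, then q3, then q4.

q2 · q1 = -0.7311 + 0.3433i + 0.5295j + 0.2594k
q3 · q2 · q1 = -0.7573 + 0.6264i + 0.185j - 0.0024k
q4 · q3 · q2 · q1 = -0.2876 + 0.0688i + 0.6495j - 0.7006k
-0.2876 + 0.0688i + 0.6495j - 0.7006k


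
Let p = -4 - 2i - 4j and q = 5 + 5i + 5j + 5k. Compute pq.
10 - 50i - 30j - 10k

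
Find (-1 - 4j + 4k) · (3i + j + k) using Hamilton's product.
-11i + 11j + 11k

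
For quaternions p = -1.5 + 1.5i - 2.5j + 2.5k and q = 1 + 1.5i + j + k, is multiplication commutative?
No: pq = -3.75 - 5.75i - 1.75j + 6.25k ≠ -3.75 + 4.25i - 6.25j - 4.25k = qp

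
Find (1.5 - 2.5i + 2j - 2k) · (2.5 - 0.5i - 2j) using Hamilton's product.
6.5 - 11i + 3j + k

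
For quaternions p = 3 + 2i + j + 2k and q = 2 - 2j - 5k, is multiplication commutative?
No: pq = 18 + 3i + 6j - 15k ≠ 18 + 5i - 14j - 7k = qp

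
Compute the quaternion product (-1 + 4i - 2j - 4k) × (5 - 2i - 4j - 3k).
-17 + 12i + 14j - 37k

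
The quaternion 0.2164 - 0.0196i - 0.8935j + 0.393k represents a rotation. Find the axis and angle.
axis = (-0.0201, -0.9152, 0.4025), θ = 155°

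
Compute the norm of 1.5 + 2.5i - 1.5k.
3.279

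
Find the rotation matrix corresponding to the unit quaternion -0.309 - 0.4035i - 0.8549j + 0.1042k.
[[-0.4834, 0.7543, 0.4442], [0.6255, 0.6527, -0.4275], [-0.6124, 0.0712, -0.7873]]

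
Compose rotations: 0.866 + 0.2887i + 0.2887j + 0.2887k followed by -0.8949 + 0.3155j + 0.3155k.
-0.9572 - 0.2584i + 0.106j - 0.0762k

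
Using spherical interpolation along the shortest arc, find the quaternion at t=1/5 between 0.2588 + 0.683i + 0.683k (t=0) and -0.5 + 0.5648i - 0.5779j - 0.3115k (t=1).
0.0929 + 0.8124i - 0.1739j + 0.5487k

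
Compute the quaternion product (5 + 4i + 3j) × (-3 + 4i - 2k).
-31 + 2i - j - 22k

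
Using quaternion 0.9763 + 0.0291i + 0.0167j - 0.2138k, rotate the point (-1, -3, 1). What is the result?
(-2.143, -2.368, 0.894)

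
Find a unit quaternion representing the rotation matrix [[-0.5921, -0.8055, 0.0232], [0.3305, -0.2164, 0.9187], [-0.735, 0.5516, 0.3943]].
0.3827 - 0.2398i + 0.4953j + 0.7421k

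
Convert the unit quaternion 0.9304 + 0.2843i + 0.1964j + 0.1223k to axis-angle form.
axis = (0.7756, 0.5358, 0.3337), θ = 43°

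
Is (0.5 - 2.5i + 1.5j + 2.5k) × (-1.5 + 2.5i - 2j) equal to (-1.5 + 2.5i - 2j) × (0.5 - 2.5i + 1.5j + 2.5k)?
No: pq = 8.5 + 10i + 3j - 2.5k ≠ 8.5 - 9.5j - 5k = qp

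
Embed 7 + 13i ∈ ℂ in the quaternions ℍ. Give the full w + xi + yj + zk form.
7 + 13i + 0j + 0k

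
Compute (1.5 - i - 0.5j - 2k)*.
1.5 + i + 0.5j + 2k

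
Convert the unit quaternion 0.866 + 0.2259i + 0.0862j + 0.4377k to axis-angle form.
axis = (0.4518, 0.1724, 0.8753), θ = π/3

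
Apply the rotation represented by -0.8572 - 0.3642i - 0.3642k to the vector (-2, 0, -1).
(-1.735, -0.624, -1.265)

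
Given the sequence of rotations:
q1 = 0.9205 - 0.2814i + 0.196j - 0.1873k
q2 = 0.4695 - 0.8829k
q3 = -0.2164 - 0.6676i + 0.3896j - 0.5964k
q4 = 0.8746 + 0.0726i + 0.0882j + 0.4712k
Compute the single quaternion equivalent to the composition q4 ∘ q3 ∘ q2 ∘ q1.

q2 · q1 = 0.2668 + 0.0409i + 0.3405j - 0.9006k
q3 · q2 · q1 = -0.7002 - 0.3348i - 0.5954j - 0.2075k
q4 · q3 · q2 · q1 = -0.4378 - 0.0814i - 0.7252j - 0.5251k
-0.4378 - 0.0814i - 0.7252j - 0.5251k


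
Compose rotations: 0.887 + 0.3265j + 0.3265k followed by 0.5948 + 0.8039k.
0.2651 - 0.2625i + 0.1942j + 0.9073k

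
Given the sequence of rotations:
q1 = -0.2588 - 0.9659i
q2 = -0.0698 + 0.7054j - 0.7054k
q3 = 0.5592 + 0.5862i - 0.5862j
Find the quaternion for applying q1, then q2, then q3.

q2 · q1 = 0.0181 + 0.0674i + 0.4988j + 0.8639k
q3 · q2 · q1 = 0.263 - 0.4581i - 0.2381j + 0.815k
0.263 - 0.4581i - 0.2381j + 0.815k


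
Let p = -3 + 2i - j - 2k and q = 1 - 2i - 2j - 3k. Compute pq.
-7 + 7i + 15j + k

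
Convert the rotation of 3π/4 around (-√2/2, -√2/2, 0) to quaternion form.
0.3827 - 0.6533i - 0.6533j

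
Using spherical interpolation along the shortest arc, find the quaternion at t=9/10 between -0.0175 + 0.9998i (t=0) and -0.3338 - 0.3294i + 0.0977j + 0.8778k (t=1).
0.3148 + 0.4438i - 0.0928j - 0.8339k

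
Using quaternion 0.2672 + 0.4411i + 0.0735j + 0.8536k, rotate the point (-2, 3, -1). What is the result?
(-1.03, -3.471, -0.944)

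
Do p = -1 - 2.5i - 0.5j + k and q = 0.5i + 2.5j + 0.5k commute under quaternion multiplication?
No: pq = 2 - 3.25i - 0.75j - 6.5k ≠ 2 + 2.25i - 4.25j + 5.5k = qp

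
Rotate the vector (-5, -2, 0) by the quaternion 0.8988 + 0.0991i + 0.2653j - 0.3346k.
(-4.485, 1.232, 2.715)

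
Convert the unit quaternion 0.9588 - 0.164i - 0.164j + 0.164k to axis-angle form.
axis = (-√3/3, -√3/3, √3/3), θ = 33°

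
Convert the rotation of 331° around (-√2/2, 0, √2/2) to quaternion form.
-0.9681 - 0.177i + 0.177k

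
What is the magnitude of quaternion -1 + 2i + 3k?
√14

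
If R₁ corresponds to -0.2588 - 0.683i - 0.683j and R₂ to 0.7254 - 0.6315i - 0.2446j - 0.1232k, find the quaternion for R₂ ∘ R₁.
-0.7861 - 0.4162i - 0.348j + 0.2961k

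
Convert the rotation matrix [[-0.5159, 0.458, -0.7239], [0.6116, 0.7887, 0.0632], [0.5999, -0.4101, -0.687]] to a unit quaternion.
-0.3827 + 0.3092i + 0.8648j - 0.1003k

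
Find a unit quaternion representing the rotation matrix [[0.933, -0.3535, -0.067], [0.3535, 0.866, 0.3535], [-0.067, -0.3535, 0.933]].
0.9659 - 0.183i + 0.183k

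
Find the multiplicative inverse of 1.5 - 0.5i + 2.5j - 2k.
0.1176 + 0.0392i - 0.1961j + 0.1569k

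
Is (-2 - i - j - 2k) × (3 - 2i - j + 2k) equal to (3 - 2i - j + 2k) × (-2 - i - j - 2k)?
No: pq = -5 - 3i + 5j - 11k ≠ -5 + 5i - 7j - 9k = qp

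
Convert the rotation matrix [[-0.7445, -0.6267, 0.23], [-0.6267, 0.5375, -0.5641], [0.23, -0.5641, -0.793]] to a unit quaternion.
-0.3574i + 0.8768j - 0.3217k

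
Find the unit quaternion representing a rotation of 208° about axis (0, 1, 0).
-0.2419 + 0.9703j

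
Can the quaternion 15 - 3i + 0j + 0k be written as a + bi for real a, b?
Yes. The quaternion 15 - 3i has j- and k-coefficients y = z = 0, so it lies in the complex subalgebra spanned by 1 and i.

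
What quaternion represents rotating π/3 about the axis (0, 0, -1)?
0.866 - 0.5k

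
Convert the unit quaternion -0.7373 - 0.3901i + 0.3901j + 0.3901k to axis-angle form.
axis = (-√3/3, √3/3, √3/3), θ = 275°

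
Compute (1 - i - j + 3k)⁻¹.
0.0833 + 0.0833i + 0.0833j - 0.25k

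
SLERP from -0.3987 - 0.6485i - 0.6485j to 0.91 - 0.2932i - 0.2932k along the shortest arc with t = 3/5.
-0.9016 - 0.1278i - 0.3491j + 0.2213k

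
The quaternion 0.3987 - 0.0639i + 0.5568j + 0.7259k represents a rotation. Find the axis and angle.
axis = (-0.0697, 0.6071, 0.7915), θ = 133°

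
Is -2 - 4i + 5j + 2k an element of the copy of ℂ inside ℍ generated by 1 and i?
No. The quaternion -2 - 4i + 5j + 2k has j-coefficient y = 5 and k-coefficient z = 2, not both zero, so it does not lie in the complex subalgebra spanned by 1 and i.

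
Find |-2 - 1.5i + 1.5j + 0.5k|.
2.958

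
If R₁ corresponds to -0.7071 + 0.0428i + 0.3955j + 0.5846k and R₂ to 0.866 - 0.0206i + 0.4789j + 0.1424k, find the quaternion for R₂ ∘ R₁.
-0.8841 + 0.2753i + 0.022j + 0.3769k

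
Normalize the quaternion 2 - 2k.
0.7071 - 0.7071k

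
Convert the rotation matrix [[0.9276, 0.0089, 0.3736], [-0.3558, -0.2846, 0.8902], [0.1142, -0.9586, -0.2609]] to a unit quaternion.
0.5878 - 0.7863i + 0.1103j - 0.1551k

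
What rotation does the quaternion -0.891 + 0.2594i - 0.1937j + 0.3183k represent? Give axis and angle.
axis = (0.5714, -0.4266, 0.7011), θ = 306°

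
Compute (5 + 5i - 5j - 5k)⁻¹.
0.05 - 0.05i + 0.05j + 0.05k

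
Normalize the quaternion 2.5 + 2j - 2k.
0.6623 + 0.5298j - 0.5298k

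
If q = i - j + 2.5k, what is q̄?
-i + j - 2.5k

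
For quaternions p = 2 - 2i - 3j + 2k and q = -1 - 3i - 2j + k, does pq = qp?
No: pq = -16 - 3i - 5j - 5k ≠ -16 - 5i + 3j + 5k = qp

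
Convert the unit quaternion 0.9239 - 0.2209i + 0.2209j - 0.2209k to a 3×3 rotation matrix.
[[0.8048, 0.3106, 0.5058], [-0.5058, 0.8048, 0.3106], [-0.3106, -0.5058, 0.8048]]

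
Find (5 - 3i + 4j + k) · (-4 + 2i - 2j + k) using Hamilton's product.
-7 + 28i - 21j - k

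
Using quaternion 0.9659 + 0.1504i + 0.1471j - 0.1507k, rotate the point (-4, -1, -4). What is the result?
(-4.936, 1.418, -2.574)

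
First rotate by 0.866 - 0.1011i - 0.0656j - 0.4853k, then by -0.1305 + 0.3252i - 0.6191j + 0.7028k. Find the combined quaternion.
0.2203 + 0.6414i - 0.4408j + 0.588k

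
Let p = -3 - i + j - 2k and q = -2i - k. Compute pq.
-4 + 5i + 3j + 5k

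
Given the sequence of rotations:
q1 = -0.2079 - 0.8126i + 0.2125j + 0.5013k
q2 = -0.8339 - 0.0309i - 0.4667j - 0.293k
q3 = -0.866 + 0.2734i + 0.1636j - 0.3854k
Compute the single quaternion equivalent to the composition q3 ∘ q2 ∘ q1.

q2 · q1 = 0.3943 + 0.5124i + 0.1734j - 0.7429k
q3 · q2 · q1 = -0.7962 - 0.3906i - 0.08j + 0.455k
-0.7962 - 0.3906i - 0.08j + 0.455k


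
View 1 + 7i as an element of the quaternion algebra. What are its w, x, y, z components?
1 + 7i + 0j + 0k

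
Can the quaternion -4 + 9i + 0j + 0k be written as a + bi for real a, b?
Yes. The quaternion -4 + 9i has j- and k-coefficients y = z = 0, so it lies in the complex subalgebra spanned by 1 and i.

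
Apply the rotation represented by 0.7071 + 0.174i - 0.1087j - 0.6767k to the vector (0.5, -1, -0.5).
(-0.694, -0.472, -0.892)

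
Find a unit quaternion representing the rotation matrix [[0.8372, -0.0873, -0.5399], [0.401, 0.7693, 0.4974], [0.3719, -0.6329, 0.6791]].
0.9063 - 0.3118i - 0.2515j + 0.1347k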